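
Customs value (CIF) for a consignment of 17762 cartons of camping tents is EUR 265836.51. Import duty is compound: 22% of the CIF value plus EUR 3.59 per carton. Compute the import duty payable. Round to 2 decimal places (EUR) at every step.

Import duty: EUR 122249.61

Ad valorem component: 265836.51 × 22% = 58484.03
Specific component: 17762 × 3.59 = 63765.58
Import duty = 58484.03 + 63765.58 = 122249.61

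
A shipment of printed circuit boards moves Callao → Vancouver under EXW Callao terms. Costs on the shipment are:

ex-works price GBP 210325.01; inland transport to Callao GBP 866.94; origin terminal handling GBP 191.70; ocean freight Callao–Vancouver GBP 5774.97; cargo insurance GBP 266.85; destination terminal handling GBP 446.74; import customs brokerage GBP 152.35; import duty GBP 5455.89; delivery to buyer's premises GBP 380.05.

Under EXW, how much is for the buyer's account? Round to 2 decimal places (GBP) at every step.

Buyer's account: GBP 13535.49

EXW: the seller makes goods available at their premises; the buyer bears all onward costs.
Seller's account: goods 210325.01 = 210325.01
Buyer's account: inland to port 866.94 + origin terminal 191.70 + freight 5774.97 + insurance 266.85 + destination terminal 446.74 + brokerage 152.35 + duty 5455.89 + delivery 380.05 = 13535.49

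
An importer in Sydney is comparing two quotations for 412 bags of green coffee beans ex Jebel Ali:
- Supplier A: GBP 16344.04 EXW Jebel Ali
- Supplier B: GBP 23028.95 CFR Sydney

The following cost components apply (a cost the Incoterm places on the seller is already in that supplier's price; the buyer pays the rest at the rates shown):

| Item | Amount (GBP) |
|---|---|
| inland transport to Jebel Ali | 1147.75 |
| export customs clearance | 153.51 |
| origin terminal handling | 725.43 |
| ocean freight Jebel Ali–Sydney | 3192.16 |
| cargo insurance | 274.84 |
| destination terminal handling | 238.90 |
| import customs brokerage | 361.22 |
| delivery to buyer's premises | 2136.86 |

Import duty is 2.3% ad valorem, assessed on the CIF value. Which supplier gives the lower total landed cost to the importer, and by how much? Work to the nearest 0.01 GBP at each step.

Supplier A (EXW):
CIF value = EXW price + inland to port + export clearance + origin terminal + freight + insurance = 16344.04 + 1147.75 + 153.51 + 725.43 + 3192.16 + 274.84 = 21837.73
Import duty = 21837.73 × 2.3% = 502.27
Buyer bears (A): 1147.75 + 153.51 + 725.43 + 3192.16 + 274.84 + 238.90 + 361.22 + 2136.86 = 8230.67
Landed cost (A) = invoice 16344.04 + 8230.67 + duty 502.27 = 25076.98
Supplier B (CFR):
CIF value = CFR price + insurance = 23028.95 + 274.84 = 23303.79
Import duty = 23303.79 × 2.3% = 535.99
Buyer bears (B): 274.84 + 238.90 + 361.22 + 2136.86 = 3011.82
Landed cost (B) = invoice 23028.95 + 3011.82 + duty 535.99 = 26576.76
Difference = |25076.98 − 26576.76| = 1499.78

Supplier A is cheaper by GBP 1499.78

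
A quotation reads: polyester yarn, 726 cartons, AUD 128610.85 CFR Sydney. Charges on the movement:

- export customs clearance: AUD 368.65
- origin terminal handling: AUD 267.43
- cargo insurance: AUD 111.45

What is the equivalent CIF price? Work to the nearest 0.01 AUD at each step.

Not relevant to the conversion: export clearance, origin terminal — on the seller under both CFR and CIF; already in the CFR price and stays in the CIF price.
From CFR to CIF, the seller additionally bears: insurance.
CIF price = 128610.85 + 111.45 = 128722.30

CIF price: AUD 128722.30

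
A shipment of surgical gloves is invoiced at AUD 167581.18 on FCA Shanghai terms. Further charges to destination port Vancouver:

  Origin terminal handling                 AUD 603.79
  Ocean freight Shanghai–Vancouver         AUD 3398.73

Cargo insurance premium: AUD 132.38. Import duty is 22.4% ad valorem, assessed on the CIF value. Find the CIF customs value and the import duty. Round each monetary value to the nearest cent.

CIF = FCA price + pre-shipment costs + freight + insurance
CIF = 167581.18 + 603.79 + 3398.73 + 132.38 = 171716.08
Import duty = 171716.08 × 22.4% = 38464.40

CIF value: AUD 171716.08; import duty: AUD 38464.40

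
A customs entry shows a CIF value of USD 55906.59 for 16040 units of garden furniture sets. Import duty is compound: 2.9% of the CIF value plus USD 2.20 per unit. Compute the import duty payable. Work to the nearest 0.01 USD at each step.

Ad valorem component: 55906.59 × 2.9% = 1621.29
Specific component: 16040 × 2.20 = 35288.00
Import duty = 1621.29 + 35288.00 = 36909.29

Import duty: USD 36909.29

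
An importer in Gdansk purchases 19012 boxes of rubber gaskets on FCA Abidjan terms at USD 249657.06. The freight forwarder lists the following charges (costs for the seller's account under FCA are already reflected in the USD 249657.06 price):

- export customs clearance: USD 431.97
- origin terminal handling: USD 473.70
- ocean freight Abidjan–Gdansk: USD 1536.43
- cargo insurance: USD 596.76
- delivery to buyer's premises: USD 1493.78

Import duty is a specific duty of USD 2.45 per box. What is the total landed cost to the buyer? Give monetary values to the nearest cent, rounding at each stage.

FCA: the seller delivers export-cleared goods to the carrier; the buyer bears costs from that point.
Already in the invoice (seller's account under FCA): export clearance — exclude.
CIF value = FCA price + origin terminal + freight + insurance = 249657.06 + 473.70 + 1536.43 + 596.76 = 252263.95
Import duty = 19012 × 2.45 = 46579.40
Buyer bears: origin terminal 473.70 + freight 1536.43 + insurance 596.76 + delivery 1493.78 + duty 46579.40 = 50680.07
Landed cost = invoice 249657.06 + 50680.07 = 300337.13

Total landed cost: USD 300337.13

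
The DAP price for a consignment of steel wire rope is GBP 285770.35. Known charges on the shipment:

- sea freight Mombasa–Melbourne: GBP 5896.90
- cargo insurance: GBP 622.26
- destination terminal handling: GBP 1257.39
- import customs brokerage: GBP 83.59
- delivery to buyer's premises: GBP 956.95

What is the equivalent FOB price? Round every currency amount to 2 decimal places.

FOB price: GBP 277036.85

Not relevant to the conversion: brokerage — on the buyer under both terms; not part of either seller's price.
From DAP to FOB, the seller no longer bears: freight, insurance, destination terminal, delivery.
FOB price = 285770.35 − 5896.90 − 622.26 − 1257.39 − 956.95 = 277036.85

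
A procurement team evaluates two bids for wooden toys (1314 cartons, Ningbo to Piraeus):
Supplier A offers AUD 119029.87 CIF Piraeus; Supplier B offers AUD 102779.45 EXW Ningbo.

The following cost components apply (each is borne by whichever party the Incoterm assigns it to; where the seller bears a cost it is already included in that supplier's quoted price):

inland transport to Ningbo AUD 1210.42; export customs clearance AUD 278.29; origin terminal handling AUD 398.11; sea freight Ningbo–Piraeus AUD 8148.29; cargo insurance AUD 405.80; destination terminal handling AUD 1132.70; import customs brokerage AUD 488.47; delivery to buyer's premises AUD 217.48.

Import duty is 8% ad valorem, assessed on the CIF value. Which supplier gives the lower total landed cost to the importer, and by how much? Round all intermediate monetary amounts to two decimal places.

Supplier B is cheaper by AUD 6274.27

Supplier A (CIF):
The CIF price already equals the CIF value: 119029.87
Import duty = 119029.87 × 8% = 9522.39
Buyer bears (A): 1132.70 + 488.47 + 217.48 = 1838.65
Landed cost (A) = invoice 119029.87 + 1838.65 + duty 9522.39 = 130390.91
Supplier B (EXW):
CIF value = EXW price + inland to port + export clearance + origin terminal + freight + insurance = 102779.45 + 1210.42 + 278.29 + 398.11 + 8148.29 + 405.80 = 113220.36
Import duty = 113220.36 × 8% = 9057.63
Buyer bears (B): 1210.42 + 278.29 + 398.11 + 8148.29 + 405.80 + 1132.70 + 488.47 + 217.48 = 12279.56
Landed cost (B) = invoice 102779.45 + 12279.56 + duty 9057.63 = 124116.64
Difference = |130390.91 − 124116.64| = 6274.27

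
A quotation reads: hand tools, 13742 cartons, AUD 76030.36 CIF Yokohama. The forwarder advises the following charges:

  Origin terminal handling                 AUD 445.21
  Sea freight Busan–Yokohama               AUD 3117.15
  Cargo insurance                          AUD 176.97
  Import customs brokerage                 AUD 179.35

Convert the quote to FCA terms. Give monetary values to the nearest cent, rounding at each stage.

Not relevant to the conversion: brokerage — on the buyer under both terms; not part of either seller's price.
From CIF to FCA, the seller no longer bears: origin terminal, freight, insurance.
FCA price = 76030.36 − 445.21 − 3117.15 − 176.97 = 72291.03

FCA price: AUD 72291.03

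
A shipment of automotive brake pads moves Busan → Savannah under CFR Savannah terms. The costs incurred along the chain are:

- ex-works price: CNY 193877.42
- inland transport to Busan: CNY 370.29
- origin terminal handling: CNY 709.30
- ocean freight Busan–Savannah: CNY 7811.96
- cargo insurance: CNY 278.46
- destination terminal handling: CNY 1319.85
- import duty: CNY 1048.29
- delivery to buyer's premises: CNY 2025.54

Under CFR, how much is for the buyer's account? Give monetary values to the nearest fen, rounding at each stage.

Buyer's account: CNY 4672.14

CFR: the seller pays costs through ocean freight to the destination port, but not insurance.
Seller's account: goods 193877.42 + inland to port 370.29 + origin terminal 709.30 + freight 7811.96 = 202768.97
Buyer's account: insurance 278.46 + destination terminal 1319.85 + duty 1048.29 + delivery 2025.54 = 4672.14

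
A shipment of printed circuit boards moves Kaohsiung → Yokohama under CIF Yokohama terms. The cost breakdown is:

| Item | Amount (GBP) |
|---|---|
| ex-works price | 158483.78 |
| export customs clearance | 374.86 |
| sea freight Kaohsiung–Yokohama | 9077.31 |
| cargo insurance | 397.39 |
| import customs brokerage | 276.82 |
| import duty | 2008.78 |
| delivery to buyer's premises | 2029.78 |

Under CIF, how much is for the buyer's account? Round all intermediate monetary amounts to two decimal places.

CIF: the seller pays costs through ocean freight and marine insurance to the destination port.
Seller's account: goods 158483.78 + export clearance 374.86 + freight 9077.31 + insurance 397.39 = 168333.34
Buyer's account: brokerage 276.82 + duty 2008.78 + delivery 2029.78 = 4315.38

Buyer's account: GBP 4315.38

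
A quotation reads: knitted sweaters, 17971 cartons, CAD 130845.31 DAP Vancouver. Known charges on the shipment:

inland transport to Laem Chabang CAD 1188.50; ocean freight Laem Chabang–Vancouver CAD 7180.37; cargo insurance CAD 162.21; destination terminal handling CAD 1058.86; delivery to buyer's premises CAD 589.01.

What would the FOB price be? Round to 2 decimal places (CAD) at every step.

Not relevant to the conversion: inland to port — on the seller under both DAP and FOB; already in the DAP price and stays in the FOB price.
From DAP to FOB, the seller no longer bears: freight, insurance, destination terminal, delivery.
FOB price = 130845.31 − 7180.37 − 162.21 − 1058.86 − 589.01 = 121854.86

FOB price: CAD 121854.86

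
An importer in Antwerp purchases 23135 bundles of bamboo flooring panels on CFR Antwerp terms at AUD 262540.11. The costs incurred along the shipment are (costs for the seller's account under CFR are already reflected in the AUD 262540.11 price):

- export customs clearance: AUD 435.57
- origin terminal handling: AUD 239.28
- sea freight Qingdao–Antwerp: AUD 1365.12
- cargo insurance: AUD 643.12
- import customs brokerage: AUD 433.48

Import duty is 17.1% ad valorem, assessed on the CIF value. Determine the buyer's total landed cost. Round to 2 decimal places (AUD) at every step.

Total landed cost: AUD 308621.04

CFR: the seller pays costs through ocean freight to the destination port, but not insurance.
Already in the invoice (seller's account under CFR): export clearance, origin terminal, freight — exclude.
CIF value = CFR price + insurance = 262540.11 + 643.12 = 263183.23
Import duty = 263183.23 × 17.1% = 45004.33
Buyer bears: insurance 643.12 + brokerage 433.48 + duty 45004.33 = 46080.93
Landed cost = invoice 262540.11 + 46080.93 = 308621.04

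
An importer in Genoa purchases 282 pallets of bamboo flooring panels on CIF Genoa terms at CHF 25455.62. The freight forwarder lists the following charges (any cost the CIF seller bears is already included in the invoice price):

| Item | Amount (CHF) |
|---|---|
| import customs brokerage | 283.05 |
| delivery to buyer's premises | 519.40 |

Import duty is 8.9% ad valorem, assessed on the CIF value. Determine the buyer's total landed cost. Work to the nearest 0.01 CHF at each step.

CIF: the seller pays costs through ocean freight and marine insurance to the destination port.
The CIF price already equals the CIF value: 25455.62
Import duty = 25455.62 × 8.9% = 2265.55
Buyer bears: brokerage 283.05 + delivery 519.40 + duty 2265.55 = 3068.00
Landed cost = invoice 25455.62 + 3068.00 = 28523.62

Total landed cost: CHF 28523.62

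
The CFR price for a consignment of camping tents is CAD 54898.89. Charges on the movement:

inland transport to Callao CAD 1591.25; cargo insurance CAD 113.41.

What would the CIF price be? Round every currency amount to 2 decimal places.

CIF price: CAD 55012.30

Not relevant to the conversion: inland to port — on the seller under both CFR and CIF; already in the CFR price and stays in the CIF price.
From CFR to CIF, the seller additionally bears: insurance.
CIF price = 54898.89 + 113.41 = 55012.30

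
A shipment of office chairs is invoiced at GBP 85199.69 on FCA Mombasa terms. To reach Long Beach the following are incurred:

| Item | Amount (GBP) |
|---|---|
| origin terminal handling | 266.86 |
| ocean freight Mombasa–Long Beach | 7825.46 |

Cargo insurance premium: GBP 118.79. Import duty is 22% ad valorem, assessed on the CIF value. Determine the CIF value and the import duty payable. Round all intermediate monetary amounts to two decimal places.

CIF value: GBP 93410.80; import duty: GBP 20550.38

CIF = FCA price + pre-shipment costs + freight + insurance
CIF = 85199.69 + 266.86 + 7825.46 + 118.79 = 93410.80
Import duty = 93410.80 × 22% = 20550.38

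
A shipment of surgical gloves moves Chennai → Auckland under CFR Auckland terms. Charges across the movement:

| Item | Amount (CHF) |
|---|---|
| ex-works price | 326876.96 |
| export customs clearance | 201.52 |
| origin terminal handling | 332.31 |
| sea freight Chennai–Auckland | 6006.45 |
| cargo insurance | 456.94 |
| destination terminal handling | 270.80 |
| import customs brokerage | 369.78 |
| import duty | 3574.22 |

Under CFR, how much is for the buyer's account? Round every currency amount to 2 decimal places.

Buyer's account: CHF 4671.74

CFR: the seller pays costs through ocean freight to the destination port, but not insurance.
Seller's account: goods 326876.96 + export clearance 201.52 + origin terminal 332.31 + freight 6006.45 = 333417.24
Buyer's account: insurance 456.94 + destination terminal 270.80 + brokerage 369.78 + duty 3574.22 = 4671.74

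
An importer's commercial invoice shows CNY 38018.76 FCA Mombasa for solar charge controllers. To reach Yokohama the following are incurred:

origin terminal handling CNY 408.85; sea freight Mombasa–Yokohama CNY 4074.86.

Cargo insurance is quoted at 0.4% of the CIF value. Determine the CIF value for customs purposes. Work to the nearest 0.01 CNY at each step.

CIF value: CNY 42673.16

Let C be the CIF value. C = FCA price + pre-shipment costs + freight + 0.4% × C
C − 0.4% × C = 38018.76 + 408.85 + 4074.86
0.996 × C = 42502.47
C = 42502.47 / 0.996 = 42673.16
Insurance premium = 0.4% × 42673.16 = 170.69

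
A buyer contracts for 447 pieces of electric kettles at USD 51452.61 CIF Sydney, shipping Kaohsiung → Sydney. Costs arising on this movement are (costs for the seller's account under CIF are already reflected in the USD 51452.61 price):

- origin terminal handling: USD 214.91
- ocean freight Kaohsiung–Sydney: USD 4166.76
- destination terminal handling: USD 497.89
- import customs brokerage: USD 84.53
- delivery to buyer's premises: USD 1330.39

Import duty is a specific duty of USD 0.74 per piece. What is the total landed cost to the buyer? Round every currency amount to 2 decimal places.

CIF: the seller pays costs through ocean freight and marine insurance to the destination port.
Already in the invoice (seller's account under CIF): origin terminal, freight — exclude.
The CIF price already equals the CIF value: 51452.61
Import duty = 447 × 0.74 = 330.78
Buyer bears: destination terminal 497.89 + brokerage 84.53 + delivery 1330.39 + duty 330.78 = 2243.59
Landed cost = invoice 51452.61 + 2243.59 = 53696.20

Total landed cost: USD 53696.20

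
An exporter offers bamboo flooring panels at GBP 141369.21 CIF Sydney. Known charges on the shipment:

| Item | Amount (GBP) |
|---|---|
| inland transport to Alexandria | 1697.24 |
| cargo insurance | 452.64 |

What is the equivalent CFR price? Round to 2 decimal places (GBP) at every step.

CFR price: GBP 140916.57

Not relevant to the conversion: inland to port — on the seller under both CIF and CFR; already in the CIF price and stays in the CFR price.
From CIF to CFR, the seller no longer bears: insurance.
CFR price = 141369.21 − 452.64 = 140916.57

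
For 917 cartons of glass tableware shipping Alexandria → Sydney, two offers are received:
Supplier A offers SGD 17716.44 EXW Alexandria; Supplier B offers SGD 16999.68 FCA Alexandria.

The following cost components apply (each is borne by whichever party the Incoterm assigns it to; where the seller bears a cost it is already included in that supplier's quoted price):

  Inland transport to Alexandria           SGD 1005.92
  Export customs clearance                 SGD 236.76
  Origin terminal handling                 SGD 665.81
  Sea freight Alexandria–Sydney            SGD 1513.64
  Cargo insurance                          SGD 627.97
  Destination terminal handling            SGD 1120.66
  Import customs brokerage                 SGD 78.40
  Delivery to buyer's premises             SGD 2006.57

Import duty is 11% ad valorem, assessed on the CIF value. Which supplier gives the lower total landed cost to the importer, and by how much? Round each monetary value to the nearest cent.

Supplier A (EXW):
CIF value = EXW price + inland to port + export clearance + origin terminal + freight + insurance = 17716.44 + 1005.92 + 236.76 + 665.81 + 1513.64 + 627.97 = 21766.54
Import duty = 21766.54 × 11% = 2394.32
Buyer bears (A): 1005.92 + 236.76 + 665.81 + 1513.64 + 627.97 + 1120.66 + 78.40 + 2006.57 = 7255.73
Landed cost (A) = invoice 17716.44 + 7255.73 + duty 2394.32 = 27366.49
Supplier B (FCA):
CIF value = FCA price + origin terminal + freight + insurance = 16999.68 + 665.81 + 1513.64 + 627.97 = 19807.10
Import duty = 19807.10 × 11% = 2178.78
Buyer bears (B): 665.81 + 1513.64 + 627.97 + 1120.66 + 78.40 + 2006.57 = 6013.05
Landed cost (B) = invoice 16999.68 + 6013.05 + duty 2178.78 = 25191.51
Difference = |27366.49 − 25191.51| = 2174.98

Supplier B is cheaper by SGD 2174.98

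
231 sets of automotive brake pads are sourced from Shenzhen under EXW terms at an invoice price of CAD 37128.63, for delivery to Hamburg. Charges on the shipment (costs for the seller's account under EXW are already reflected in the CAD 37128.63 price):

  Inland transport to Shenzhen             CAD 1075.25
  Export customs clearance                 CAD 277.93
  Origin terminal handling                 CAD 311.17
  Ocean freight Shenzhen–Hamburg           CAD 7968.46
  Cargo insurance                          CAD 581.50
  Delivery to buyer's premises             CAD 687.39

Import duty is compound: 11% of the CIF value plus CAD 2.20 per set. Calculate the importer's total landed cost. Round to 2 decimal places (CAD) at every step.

Total landed cost: CAD 53746.25

EXW: the seller makes goods available at their premises; the buyer bears all onward costs.
CIF value = EXW price + inland to port + export clearance + origin terminal + freight + insurance = 37128.63 + 1075.25 + 277.93 + 311.17 + 7968.46 + 581.50 = 47342.94
Ad valorem component: 47342.94 × 11% = 5207.72
Specific component: 231 × 2.20 = 508.20
Import duty = 5207.72 + 508.20 = 5715.92
Buyer bears: inland to port 1075.25 + export clearance 277.93 + origin terminal 311.17 + freight 7968.46 + insurance 581.50 + delivery 687.39 + duty 5715.92 = 16617.62
Landed cost = invoice 37128.63 + 16617.62 = 53746.25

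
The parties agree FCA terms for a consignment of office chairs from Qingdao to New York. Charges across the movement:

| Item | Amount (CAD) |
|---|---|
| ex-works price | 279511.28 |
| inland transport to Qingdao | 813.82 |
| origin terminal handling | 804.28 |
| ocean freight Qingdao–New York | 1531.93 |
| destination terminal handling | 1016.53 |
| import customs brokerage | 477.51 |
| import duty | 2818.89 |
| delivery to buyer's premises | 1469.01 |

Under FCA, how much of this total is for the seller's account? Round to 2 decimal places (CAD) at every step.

Seller's account: CAD 280325.10

FCA: the seller delivers export-cleared goods to the carrier; the buyer bears costs from that point.
Seller's account: goods 279511.28 + inland to port 813.82 = 280325.10
Buyer's account: origin terminal 804.28 + freight 1531.93 + destination terminal 1016.53 + brokerage 477.51 + duty 2818.89 + delivery 1469.01 = 8118.15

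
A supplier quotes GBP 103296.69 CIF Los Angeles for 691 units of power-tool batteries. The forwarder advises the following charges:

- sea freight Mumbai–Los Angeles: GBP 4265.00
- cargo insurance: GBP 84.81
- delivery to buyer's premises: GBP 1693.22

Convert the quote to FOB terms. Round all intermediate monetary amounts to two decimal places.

FOB price: GBP 98946.88

Not relevant to the conversion: delivery — on the buyer under both terms; not part of either seller's price.
From CIF to FOB, the seller no longer bears: freight, insurance.
FOB price = 103296.69 − 4265.00 − 84.81 = 98946.88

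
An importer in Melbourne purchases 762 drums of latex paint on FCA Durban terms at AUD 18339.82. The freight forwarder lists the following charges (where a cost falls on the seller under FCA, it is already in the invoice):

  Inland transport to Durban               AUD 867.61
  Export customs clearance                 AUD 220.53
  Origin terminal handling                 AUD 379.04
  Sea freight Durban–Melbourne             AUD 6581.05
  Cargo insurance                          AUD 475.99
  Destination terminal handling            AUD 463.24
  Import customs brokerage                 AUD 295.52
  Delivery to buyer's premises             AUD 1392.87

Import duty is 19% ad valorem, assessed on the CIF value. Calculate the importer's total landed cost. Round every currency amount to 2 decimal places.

FCA: the seller delivers export-cleared goods to the carrier; the buyer bears costs from that point.
Already in the invoice (seller's account under FCA): inland to port, export clearance — exclude.
CIF value = FCA price + origin terminal + freight + insurance = 18339.82 + 379.04 + 6581.05 + 475.99 = 25775.90
Import duty = 25775.90 × 19% = 4897.42
Buyer bears: origin terminal 379.04 + freight 6581.05 + insurance 475.99 + destination terminal 463.24 + brokerage 295.52 + delivery 1392.87 + duty 4897.42 = 14485.13
Landed cost = invoice 18339.82 + 14485.13 = 32824.95

Total landed cost: AUD 32824.95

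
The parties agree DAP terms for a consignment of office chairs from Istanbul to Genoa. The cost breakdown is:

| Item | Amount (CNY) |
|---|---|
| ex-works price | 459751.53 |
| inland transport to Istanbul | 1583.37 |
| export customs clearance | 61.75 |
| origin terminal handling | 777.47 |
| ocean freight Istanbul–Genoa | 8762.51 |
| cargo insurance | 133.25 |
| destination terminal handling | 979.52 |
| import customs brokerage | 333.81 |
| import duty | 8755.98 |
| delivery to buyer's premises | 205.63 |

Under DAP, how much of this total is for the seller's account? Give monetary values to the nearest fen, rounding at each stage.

Seller's account: CNY 472255.03

DAP: the seller bears all costs to the named destination except import duty and clearance.
Seller's account: goods 459751.53 + inland to port 1583.37 + export clearance 61.75 + origin terminal 777.47 + freight 8762.51 + insurance 133.25 + destination terminal 979.52 + delivery 205.63 = 472255.03
Buyer's account: brokerage 333.81 + duty 8755.98 = 9089.79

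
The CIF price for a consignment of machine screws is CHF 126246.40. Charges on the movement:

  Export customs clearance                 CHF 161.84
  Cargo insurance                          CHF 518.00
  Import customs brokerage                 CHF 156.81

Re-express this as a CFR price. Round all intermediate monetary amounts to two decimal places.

Not relevant to the conversion: export clearance — on the seller under both CIF and CFR; already in the CIF price and stays in the CFR price. brokerage — on the buyer under both terms; not part of either seller's price.
From CIF to CFR, the seller no longer bears: insurance.
CFR price = 126246.40 − 518.00 = 125728.40

CFR price: CHF 125728.40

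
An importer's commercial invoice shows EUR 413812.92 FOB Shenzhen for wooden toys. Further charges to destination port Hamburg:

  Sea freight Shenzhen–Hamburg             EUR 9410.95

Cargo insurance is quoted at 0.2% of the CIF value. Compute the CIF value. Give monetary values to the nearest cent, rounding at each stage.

Let C be the CIF value. C = FOB price + freight + 0.2% × C
C − 0.2% × C = 413812.92 + 9410.95
0.998 × C = 423223.87
C = 423223.87 / 0.998 = 424072.01
Insurance premium = 0.2% × 424072.01 = 848.14

CIF value: EUR 424072.01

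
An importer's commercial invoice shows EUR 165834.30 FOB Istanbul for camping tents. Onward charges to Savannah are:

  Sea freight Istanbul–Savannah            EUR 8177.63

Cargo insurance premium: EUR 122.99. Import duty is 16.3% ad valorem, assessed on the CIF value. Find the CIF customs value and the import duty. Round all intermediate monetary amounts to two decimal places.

CIF = FOB price + freight + insurance
CIF = 165834.30 + 8177.63 + 122.99 = 174134.92
Import duty = 174134.92 × 16.3% = 28383.99

CIF value: EUR 174134.92; import duty: EUR 28383.99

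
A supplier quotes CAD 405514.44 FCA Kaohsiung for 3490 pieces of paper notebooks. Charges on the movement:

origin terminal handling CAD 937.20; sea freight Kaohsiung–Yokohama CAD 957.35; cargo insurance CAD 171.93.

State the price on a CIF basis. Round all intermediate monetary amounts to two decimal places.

From FCA to CIF, the seller additionally bears: origin terminal, freight, insurance.
CIF price = 405514.44 + 937.20 + 957.35 + 171.93 = 407580.92

CIF price: CAD 407580.92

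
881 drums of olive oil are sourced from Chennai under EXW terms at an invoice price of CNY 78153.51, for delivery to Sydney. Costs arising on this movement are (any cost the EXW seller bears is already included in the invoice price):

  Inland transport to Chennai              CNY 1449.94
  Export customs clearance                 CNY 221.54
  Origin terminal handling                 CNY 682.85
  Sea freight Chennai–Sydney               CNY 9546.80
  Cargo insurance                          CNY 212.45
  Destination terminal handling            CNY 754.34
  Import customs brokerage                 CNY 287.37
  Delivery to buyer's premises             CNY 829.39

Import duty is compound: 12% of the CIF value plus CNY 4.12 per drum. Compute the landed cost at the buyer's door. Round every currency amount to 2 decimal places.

EXW: the seller makes goods available at their premises; the buyer bears all onward costs.
CIF value = EXW price + inland to port + export clearance + origin terminal + freight + insurance = 78153.51 + 1449.94 + 221.54 + 682.85 + 9546.80 + 212.45 = 90267.09
Ad valorem component: 90267.09 × 12% = 10832.05
Specific component: 881 × 4.12 = 3629.72
Import duty = 10832.05 + 3629.72 = 14461.77
Buyer bears: inland to port 1449.94 + export clearance 221.54 + origin terminal 682.85 + freight 9546.80 + insurance 212.45 + destination terminal 754.34 + brokerage 287.37 + delivery 829.39 + duty 14461.77 = 28446.45
Landed cost = invoice 78153.51 + 28446.45 = 106599.96

Total landed cost: CNY 106599.96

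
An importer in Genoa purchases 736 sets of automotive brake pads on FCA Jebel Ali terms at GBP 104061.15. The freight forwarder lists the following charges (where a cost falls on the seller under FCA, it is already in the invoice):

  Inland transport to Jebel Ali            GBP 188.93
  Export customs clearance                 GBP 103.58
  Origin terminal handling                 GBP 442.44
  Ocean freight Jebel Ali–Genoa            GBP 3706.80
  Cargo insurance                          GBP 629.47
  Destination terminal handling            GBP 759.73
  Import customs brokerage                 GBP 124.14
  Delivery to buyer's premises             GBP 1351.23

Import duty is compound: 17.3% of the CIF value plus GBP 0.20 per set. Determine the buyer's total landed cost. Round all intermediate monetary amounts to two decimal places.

FCA: the seller delivers export-cleared goods to the carrier; the buyer bears costs from that point.
Already in the invoice (seller's account under FCA): inland to port, export clearance — exclude.
CIF value = FCA price + origin terminal + freight + insurance = 104061.15 + 442.44 + 3706.80 + 629.47 = 108839.86
Ad valorem component: 108839.86 × 17.3% = 18829.30
Specific component: 736 × 0.20 = 147.20
Import duty = 18829.30 + 147.20 = 18976.50
Buyer bears: origin terminal 442.44 + freight 3706.80 + insurance 629.47 + destination terminal 759.73 + brokerage 124.14 + delivery 1351.23 + duty 18976.50 = 25990.31
Landed cost = invoice 104061.15 + 25990.31 = 130051.46

Total landed cost: GBP 130051.46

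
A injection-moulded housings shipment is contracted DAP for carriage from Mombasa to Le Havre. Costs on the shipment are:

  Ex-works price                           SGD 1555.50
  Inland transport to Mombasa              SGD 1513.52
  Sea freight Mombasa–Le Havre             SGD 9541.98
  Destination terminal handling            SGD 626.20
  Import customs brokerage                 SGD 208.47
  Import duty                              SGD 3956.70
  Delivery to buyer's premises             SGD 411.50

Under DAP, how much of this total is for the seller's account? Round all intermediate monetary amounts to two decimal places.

DAP: the seller bears all costs to the named destination except import duty and clearance.
Seller's account: goods 1555.50 + inland to port 1513.52 + freight 9541.98 + destination terminal 626.20 + delivery 411.50 = 13648.70
Buyer's account: brokerage 208.47 + duty 3956.70 = 4165.17

Seller's account: SGD 13648.70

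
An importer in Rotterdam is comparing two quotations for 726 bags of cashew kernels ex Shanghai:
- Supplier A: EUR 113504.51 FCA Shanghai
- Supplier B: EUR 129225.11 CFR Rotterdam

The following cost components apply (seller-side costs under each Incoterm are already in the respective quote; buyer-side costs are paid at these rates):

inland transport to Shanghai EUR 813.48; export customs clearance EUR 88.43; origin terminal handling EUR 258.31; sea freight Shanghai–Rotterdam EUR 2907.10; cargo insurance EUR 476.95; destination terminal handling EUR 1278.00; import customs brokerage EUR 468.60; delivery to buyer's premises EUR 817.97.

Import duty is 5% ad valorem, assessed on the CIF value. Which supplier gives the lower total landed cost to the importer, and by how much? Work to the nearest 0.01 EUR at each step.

Supplier A is cheaper by EUR 13182.95

Supplier A (FCA):
CIF value = FCA price + origin terminal + freight + insurance = 113504.51 + 258.31 + 2907.10 + 476.95 = 117146.87
Import duty = 117146.87 × 5% = 5857.34
Buyer bears (A): 258.31 + 2907.10 + 476.95 + 1278.00 + 468.60 + 817.97 = 6206.93
Landed cost (A) = invoice 113504.51 + 6206.93 + duty 5857.34 = 125568.78
Supplier B (CFR):
CIF value = CFR price + insurance = 129225.11 + 476.95 = 129702.06
Import duty = 129702.06 × 5% = 6485.10
Buyer bears (B): 476.95 + 1278.00 + 468.60 + 817.97 = 3041.52
Landed cost (B) = invoice 129225.11 + 3041.52 + duty 6485.10 = 138751.73
Difference = |125568.78 − 138751.73| = 13182.95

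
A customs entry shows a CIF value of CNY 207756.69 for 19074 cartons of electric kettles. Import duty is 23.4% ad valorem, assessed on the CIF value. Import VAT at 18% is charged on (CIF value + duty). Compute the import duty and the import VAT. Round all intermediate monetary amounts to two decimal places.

Import duty: CNY 48615.07; import VAT: CNY 46146.92

Import duty = 207756.69 × 23.4% = 48615.07
VAT base = CIF + duty = 207756.69 + 48615.07 = 256371.76
Import VAT = 256371.76 × 18% = 46146.92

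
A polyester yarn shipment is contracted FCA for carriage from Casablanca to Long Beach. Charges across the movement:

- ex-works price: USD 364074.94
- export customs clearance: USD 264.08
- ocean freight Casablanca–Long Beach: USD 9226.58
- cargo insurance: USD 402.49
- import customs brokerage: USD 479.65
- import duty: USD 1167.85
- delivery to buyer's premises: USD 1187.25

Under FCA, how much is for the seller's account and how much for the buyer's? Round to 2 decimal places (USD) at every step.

Seller: USD 364339.02; buyer: USD 12463.82

FCA: the seller delivers export-cleared goods to the carrier; the buyer bears costs from that point.
Seller's account: goods 364074.94 + export clearance 264.08 = 364339.02
Buyer's account: freight 9226.58 + insurance 402.49 + brokerage 479.65 + duty 1167.85 + delivery 1187.25 = 12463.82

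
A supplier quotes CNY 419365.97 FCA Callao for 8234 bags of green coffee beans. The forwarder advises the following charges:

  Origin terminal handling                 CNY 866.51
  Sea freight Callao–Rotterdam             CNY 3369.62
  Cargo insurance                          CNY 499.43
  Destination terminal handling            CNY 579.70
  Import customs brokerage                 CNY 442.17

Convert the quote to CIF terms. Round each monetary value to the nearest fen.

Not relevant to the conversion: brokerage, destination terminal — on the buyer under both terms; not part of either seller's price.
From FCA to CIF, the seller additionally bears: origin terminal, freight, insurance.
CIF price = 419365.97 + 866.51 + 3369.62 + 499.43 = 424101.53

CIF price: CNY 424101.53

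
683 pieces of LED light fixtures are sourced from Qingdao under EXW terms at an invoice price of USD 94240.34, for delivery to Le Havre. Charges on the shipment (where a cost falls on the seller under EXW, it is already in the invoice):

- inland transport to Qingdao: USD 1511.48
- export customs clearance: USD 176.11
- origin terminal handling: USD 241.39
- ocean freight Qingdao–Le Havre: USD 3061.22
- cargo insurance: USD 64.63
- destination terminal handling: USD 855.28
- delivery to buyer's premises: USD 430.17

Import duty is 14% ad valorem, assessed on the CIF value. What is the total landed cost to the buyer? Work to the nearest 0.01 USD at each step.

Total landed cost: USD 114481.94

EXW: the seller makes goods available at their premises; the buyer bears all onward costs.
CIF value = EXW price + inland to port + export clearance + origin terminal + freight + insurance = 94240.34 + 1511.48 + 176.11 + 241.39 + 3061.22 + 64.63 = 99295.17
Import duty = 99295.17 × 14% = 13901.32
Buyer bears: inland to port 1511.48 + export clearance 176.11 + origin terminal 241.39 + freight 3061.22 + insurance 64.63 + destination terminal 855.28 + delivery 430.17 + duty 13901.32 = 20241.60
Landed cost = invoice 94240.34 + 20241.60 = 114481.94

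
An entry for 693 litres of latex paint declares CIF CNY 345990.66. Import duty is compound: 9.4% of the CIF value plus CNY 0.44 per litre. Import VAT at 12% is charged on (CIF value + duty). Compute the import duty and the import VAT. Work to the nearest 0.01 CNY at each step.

Import duty: CNY 32828.04; import VAT: CNY 45458.24

Ad valorem component: 345990.66 × 9.4% = 32523.12
Specific component: 693 × 0.44 = 304.92
Import duty = 32523.12 + 304.92 = 32828.04
VAT base = CIF + duty = 345990.66 + 32828.04 = 378818.70
Import VAT = 378818.70 × 12% = 45458.24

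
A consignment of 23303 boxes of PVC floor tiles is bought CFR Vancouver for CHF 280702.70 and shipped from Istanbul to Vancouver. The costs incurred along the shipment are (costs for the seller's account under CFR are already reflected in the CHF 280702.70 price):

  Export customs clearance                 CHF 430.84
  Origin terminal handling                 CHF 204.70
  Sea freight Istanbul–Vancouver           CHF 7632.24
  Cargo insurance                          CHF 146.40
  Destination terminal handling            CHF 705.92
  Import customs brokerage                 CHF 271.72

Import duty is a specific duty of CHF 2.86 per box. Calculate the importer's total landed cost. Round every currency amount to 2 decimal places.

Total landed cost: CHF 348473.32

CFR: the seller pays costs through ocean freight to the destination port, but not insurance.
Already in the invoice (seller's account under CFR): export clearance, origin terminal, freight — exclude.
CIF value = CFR price + insurance = 280702.70 + 146.40 = 280849.10
Import duty = 23303 × 2.86 = 66646.58
Buyer bears: insurance 146.40 + destination terminal 705.92 + brokerage 271.72 + duty 66646.58 = 67770.62
Landed cost = invoice 280702.70 + 67770.62 = 348473.32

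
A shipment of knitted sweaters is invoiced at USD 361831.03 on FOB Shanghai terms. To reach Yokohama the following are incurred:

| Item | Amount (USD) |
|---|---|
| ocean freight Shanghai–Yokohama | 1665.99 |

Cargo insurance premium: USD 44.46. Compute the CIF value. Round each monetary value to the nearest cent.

CIF value: USD 363541.48

CIF = FOB price + freight + insurance
CIF = 361831.03 + 1665.99 + 44.46 = 363541.48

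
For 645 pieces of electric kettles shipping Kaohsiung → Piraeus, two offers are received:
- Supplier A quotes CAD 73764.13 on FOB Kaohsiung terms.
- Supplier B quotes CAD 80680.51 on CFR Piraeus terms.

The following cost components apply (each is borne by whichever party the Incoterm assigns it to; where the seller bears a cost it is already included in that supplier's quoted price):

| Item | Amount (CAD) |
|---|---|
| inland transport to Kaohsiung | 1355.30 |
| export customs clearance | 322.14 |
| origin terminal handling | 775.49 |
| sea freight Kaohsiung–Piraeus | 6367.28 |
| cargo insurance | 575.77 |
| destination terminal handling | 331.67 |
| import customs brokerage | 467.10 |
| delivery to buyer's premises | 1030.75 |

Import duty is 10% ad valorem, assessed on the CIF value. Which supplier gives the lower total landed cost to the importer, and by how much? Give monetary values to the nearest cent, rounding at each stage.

Supplier A (FOB):
CIF value = FOB price + freight + insurance = 73764.13 + 6367.28 + 575.77 = 80707.18
Import duty = 80707.18 × 10% = 8070.72
Buyer bears (A): 6367.28 + 575.77 + 331.67 + 467.10 + 1030.75 = 8772.57
Landed cost (A) = invoice 73764.13 + 8772.57 + duty 8070.72 = 90607.42
Supplier B (CFR):
CIF value = CFR price + insurance = 80680.51 + 575.77 = 81256.28
Import duty = 81256.28 × 10% = 8125.63
Buyer bears (B): 575.77 + 331.67 + 467.10 + 1030.75 = 2405.29
Landed cost (B) = invoice 80680.51 + 2405.29 + duty 8125.63 = 91211.43
Difference = |90607.42 − 91211.43| = 604.01

Supplier A is cheaper by CAD 604.01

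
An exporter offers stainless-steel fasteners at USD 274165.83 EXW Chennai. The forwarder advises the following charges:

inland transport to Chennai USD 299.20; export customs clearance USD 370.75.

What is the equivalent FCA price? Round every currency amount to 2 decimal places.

FCA price: USD 274835.78

From EXW to FCA, the seller additionally bears: inland to port, export clearance.
FCA price = 274165.83 + 299.20 + 370.75 = 274835.78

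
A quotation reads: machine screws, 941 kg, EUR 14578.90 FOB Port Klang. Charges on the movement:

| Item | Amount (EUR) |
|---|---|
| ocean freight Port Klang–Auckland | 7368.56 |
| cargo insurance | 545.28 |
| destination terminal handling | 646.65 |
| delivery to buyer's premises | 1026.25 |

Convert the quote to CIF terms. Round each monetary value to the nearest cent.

CIF price: EUR 22492.74

Not relevant to the conversion: delivery, destination terminal — on the buyer under both terms; not part of either seller's price.
From FOB to CIF, the seller additionally bears: freight, insurance.
CIF price = 14578.90 + 7368.56 + 545.28 = 22492.74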